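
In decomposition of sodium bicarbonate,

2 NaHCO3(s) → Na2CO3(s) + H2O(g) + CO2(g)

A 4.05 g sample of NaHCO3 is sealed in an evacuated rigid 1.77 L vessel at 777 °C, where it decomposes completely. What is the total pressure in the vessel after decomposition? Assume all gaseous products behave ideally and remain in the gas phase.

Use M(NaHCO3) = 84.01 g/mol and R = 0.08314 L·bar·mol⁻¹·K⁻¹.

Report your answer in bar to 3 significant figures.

n(NaHCO3) = 4.05 / 84.01 = 0.04821 mol
n(gas produced) = (2/2) × 0.04821 = 0.04821 mol
P = nRT/V = 0.04821 × 0.08314 × 1050.15 / 1.77 = 2.378 bar

2.38 bar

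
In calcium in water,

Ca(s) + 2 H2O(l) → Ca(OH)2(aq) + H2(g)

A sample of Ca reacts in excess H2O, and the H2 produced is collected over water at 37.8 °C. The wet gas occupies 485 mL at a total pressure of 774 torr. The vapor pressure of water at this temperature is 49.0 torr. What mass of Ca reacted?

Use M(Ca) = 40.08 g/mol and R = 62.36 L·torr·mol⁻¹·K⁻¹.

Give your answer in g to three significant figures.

0.727 g

P(H2) = 774 − 49.0 = 725.0 torr
n(H2) = PV/RT = (725.0 × 0.4850) / (62.36 × 310.95) = 0.01813 mol
n(Ca) = (1/1) × 0.01813 = 0.01813 mol
m(Ca) = 0.01813 × 40.08 = 0.7267 g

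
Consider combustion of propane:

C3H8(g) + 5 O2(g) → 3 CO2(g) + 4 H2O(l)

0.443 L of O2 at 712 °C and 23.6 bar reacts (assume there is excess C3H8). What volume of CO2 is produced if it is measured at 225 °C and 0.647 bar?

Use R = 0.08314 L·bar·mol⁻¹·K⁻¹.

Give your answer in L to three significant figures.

n(O2) = PV/RT = (23.6 × 0.443) / (0.08314 × 985.15) = 0.1276 mol
n(CO2) = (3/5) × 0.1276 = 0.07656 mol
V = nRT/P = 0.07656 × 0.08314 × 498.15 / 0.647 = 4.901 L

4.90 L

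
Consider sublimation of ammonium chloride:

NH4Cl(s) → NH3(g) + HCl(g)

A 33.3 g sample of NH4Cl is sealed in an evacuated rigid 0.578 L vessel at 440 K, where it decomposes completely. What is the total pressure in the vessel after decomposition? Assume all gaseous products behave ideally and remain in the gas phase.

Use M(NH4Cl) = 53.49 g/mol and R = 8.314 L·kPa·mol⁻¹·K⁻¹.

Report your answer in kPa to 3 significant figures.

7880 kPa

n(NH4Cl) = 33.3 / 53.49 = 0.6225 mol
n(gas produced) = (2/1) × 0.6225 = 1.245 mol
P = nRT/V = 1.245 × 8.314 × 440 / 0.578 = 7880 kPa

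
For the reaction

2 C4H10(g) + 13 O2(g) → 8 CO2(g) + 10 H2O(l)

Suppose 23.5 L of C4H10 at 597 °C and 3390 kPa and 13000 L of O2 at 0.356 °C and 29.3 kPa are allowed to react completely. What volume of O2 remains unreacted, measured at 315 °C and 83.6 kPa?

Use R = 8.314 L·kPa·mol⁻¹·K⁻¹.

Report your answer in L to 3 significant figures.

5610 L

n(C4H10) = PV/RT = (3390 × 23.5) / (8.314 × 870.15) = 11.01 mol
n(O2) = PV/RT = (29.3 × 13000) / (8.314 × 273.506) = 167.5 mol
For 11.01 mol C4H10, stoichiometry requires (13/2) × 11.01 = 71.56 mol O2; 167.5 mol is available, so C4H10 is limiting.
n(O2) consumed = (13/2) × 11.01 = 71.56 mol; remaining = 167.5 − 71.56 = 95.94 mol
V(O2) = nRT/P = 95.94 × 8.314 × 588.15 / 83.6 = 5612 L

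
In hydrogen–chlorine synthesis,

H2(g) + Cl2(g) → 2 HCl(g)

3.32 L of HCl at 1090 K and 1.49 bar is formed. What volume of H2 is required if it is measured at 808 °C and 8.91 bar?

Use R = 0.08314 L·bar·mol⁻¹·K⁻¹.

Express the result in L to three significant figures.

0.275 L

n(HCl) = PV/RT = (1.49 × 3.32) / (0.08314 × 1090) = 0.05459 mol
n(H2) = (1/2) × 0.05459 = 0.02729 mol
V = nRT/P = 0.02729 × 0.08314 × 1081.15 / 8.91 = 0.2753 L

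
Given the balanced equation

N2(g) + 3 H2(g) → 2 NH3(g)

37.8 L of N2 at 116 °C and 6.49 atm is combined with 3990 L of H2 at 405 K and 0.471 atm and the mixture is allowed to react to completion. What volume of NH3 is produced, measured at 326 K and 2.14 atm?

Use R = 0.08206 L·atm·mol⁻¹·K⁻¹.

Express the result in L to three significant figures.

192 L

n(N2) = PV/RT = (6.49 × 37.8) / (0.08206 × 389.15) = 7.682 mol
n(H2) = PV/RT = (0.471 × 3990) / (0.08206 × 405) = 56.55 mol
For 7.682 mol N2, stoichiometry requires (3/1) × 7.682 = 23.05 mol H2; 56.55 mol is available, so N2 is limiting.
n(NH3) = (2/1) × 7.682 = 15.36 mol
V(NH3) = nRT/P = 15.36 × 0.08206 × 326 / 2.14 = 192.0 L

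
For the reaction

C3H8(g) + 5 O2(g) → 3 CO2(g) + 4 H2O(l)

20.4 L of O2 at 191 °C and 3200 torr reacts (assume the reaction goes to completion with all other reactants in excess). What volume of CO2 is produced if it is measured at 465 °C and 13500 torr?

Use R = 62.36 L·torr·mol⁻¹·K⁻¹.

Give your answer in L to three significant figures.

4.61 L

n(O2) = PV/RT = (3200 × 20.4) / (62.36 × 464.15) = 2.255 mol
n(CO2) = (3/5) × 2.255 = 1.353 mol
V = nRT/P = 1.353 × 62.36 × 738.15 / 13500 = 4.613 L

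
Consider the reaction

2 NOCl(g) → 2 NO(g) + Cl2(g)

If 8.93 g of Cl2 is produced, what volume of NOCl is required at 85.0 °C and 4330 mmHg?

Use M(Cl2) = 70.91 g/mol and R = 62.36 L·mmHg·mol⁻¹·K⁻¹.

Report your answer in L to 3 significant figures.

n(Cl2) = 8.930 / 70.91 = 0.1259 mol
n(NOCl) = (2/1) × 0.1259 = 0.2518 mol
V = nRT/P = 0.2518 × 62.36 × 358.15 / 4330 = 1.299 L

1.30 L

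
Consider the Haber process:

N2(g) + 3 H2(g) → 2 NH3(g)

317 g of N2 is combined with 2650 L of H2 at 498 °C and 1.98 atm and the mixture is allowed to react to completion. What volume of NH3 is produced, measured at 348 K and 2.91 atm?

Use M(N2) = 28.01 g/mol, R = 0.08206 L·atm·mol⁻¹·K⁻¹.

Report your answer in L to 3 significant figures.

222 L

n(N2) = 317 / 28.01 = 11.32 mol
n(H2) = PV/RT = (1.98 × 2650) / (0.08206 × 771.15) = 82.92 mol
For 11.32 mol N2, stoichiometry requires (3/1) × 11.32 = 33.96 mol H2; 82.92 mol is available, so N2 is limiting.
n(NH3) = (2/1) × 11.32 = 22.64 mol
V(NH3) = nRT/P = 22.64 × 0.08206 × 348 / 2.91 = 222.2 L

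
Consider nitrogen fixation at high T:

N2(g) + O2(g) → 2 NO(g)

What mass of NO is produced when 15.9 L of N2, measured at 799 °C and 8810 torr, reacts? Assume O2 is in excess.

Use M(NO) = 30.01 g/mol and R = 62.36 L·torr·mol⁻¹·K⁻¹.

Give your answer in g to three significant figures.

n(N2) = PV/RT = (8810 × 15.9) / (62.36 × 1072.15) = 2.095 mol
n(NO) = (2/1) × 2.095 = 4.190 mol
m(NO) = 4.190 × 30.01 = 125.7 g

126 g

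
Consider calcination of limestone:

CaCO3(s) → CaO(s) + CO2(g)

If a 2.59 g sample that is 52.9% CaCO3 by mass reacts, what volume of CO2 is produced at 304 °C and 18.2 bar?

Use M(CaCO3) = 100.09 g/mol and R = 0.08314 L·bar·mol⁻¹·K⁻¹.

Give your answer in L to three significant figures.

0.0361 L

mass of CaCO3 = 2.59 × 52.9/100 = 1.370 g
n(CaCO3) = 1.370 / 100.09 = 0.01369 mol
n(CO2) = (1/1) × 0.01369 = 0.01369 mol
V = nRT/P = 0.01369 × 0.08314 × 577.15 / 18.2 = 0.03609 L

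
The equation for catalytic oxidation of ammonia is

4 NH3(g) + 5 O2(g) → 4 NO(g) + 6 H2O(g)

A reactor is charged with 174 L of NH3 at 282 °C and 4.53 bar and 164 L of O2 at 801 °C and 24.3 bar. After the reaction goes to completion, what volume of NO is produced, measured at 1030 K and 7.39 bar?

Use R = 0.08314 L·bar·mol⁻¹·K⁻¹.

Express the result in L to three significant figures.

198 L

n(NH3) = PV/RT = (4.53 × 174) / (0.08314 × 555.15) = 17.08 mol
n(O2) = PV/RT = (24.3 × 164) / (0.08314 × 1074.15) = 44.62 mol
For 17.08 mol NH3, stoichiometry requires (5/4) × 17.08 = 21.35 mol O2; 44.62 mol is available, so NH3 is limiting.
n(NO) = (4/4) × 17.08 = 17.08 mol
V(NO) = nRT/P = 17.08 × 0.08314 × 1030 / 7.39 = 197.9 L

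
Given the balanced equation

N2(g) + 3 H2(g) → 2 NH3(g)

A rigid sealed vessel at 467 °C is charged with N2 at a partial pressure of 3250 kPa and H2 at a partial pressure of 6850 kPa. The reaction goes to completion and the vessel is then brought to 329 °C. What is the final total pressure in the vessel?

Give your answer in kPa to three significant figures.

4500 kPa

At constant V, partial pressures at 467 °C are proportional to moles, so apply stoichiometry directly to pressures.
P(H2) required for 3250 kPa of N2 = (3/1) × 3250 = 9750 kPa; available 6850 kPa, so H2 is limiting.
P(N2) remaining = 3250 − (1/3) × 6850 = 966.7 kPa
P(gaseous products) = (2)/3 × 6850 = 4567 kPa
P_total at 467 °C = 966.7 + 4567 = 5534 kPa
Scaling to 329 °C: P = 5534 × 602.15/740.15 = 4502 kPa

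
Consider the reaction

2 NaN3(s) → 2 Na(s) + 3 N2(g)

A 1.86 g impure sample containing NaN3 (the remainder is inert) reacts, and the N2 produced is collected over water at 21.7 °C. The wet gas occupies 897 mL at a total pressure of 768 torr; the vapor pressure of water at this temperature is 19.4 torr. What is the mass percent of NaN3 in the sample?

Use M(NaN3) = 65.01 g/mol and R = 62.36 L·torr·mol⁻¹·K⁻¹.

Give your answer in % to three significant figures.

85.1 %

P(N2) = 768 − 19.4 = 748.6 torr
n(N2) = PV/RT = (748.6 × 0.8970) / (62.36 × 294.85) = 0.03652 mol
n(NaN3) = (2/3) × 0.03652 = 0.02435 mol
m(NaN3) = 0.02435 × 65.01 = 1.583 g
%NaN3 = 1.583 / 1.86 × 100 = 85.11%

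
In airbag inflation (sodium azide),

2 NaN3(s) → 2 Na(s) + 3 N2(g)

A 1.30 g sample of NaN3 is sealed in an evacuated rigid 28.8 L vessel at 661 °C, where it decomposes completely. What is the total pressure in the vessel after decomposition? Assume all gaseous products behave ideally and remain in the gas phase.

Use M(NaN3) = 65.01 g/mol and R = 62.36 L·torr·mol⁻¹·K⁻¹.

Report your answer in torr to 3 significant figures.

n(NaN3) = 1.30 / 65.01 = 0.02000 mol
n(gas produced) = (3/2) × 0.02000 = 0.03000 mol
P = nRT/V = 0.03000 × 62.36 × 934.15 / 28.8 = 60.68 torr

60.7 torr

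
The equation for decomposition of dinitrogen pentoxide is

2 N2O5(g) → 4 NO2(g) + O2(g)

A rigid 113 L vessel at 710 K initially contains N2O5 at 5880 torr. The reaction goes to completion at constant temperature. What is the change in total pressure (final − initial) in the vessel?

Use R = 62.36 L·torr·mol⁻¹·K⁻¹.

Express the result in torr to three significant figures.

Rigid vessel, constant T ⇒ P scales with total gas moles (2 → 5).
P_final = (5/2) × 5880 = 14700 torr; ΔP = 14700 − 5880 = 8820 torr

8820 torr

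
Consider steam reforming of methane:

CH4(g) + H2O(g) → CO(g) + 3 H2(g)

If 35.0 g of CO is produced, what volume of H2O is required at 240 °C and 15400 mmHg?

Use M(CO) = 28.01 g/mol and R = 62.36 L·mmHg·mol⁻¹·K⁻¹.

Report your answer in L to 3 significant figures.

n(CO) = 35.00 / 28.01 = 1.250 mol
n(H2O) = (1/1) × 1.250 = 1.250 mol
V = nRT/P = 1.250 × 62.36 × 513.15 / 15400 = 2.597 L

2.60 L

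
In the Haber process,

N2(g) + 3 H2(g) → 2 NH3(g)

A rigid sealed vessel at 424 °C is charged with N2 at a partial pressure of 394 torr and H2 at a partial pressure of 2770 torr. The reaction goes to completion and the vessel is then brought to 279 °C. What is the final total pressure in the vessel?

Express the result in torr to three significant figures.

Because the vessel is rigid and T is held at 424 °C, work the stoichiometry in partial pressures (P_i = n_iRT/V).
P(H2) required for 394 torr of N2 = (3/1) × 394 = 1182 torr; available 2770 torr, so N2 is limiting.
P(H2) remaining = 2770 − (3/1) × 394 = 1588 torr
P(gaseous products) = (2)/1 × 394 = 788.0 torr
P_total at 424 °C = 1588 + 788.0 = 2376 torr
Scaling to 279 °C: P = 2376 × 552.15/697.15 = 1882 torr

1880 torr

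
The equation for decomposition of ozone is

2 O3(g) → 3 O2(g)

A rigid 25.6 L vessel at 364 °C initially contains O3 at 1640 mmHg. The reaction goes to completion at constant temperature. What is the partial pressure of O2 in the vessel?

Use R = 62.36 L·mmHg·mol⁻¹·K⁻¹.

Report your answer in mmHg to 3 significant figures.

n(O3)₀ = PV/RT = (1640 × 25.6) / (62.36 × 637.15) = 1.057 mol
n(O2) = (3/2) × 1.057 = 1.585 mol
P(O2) = nRT/V = 1.585 × 62.36 × 637.15 / 25.6 = 2460 mmHg

2460 mmHg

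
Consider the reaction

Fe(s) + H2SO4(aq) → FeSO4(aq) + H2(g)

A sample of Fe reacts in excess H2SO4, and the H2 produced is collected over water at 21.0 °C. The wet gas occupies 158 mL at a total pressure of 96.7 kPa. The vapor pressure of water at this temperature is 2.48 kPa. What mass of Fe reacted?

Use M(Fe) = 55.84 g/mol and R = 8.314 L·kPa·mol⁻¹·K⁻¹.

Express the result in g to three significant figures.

0.340 g

P(H2) = 96.7 − 2.48 = 94.22 kPa
n(H2) = PV/RT = (94.22 × 0.1580) / (8.314 × 294.15) = 0.006087 mol
n(Fe) = (1/1) × 0.006087 = 0.006087 mol
m(Fe) = 0.006087 × 55.84 = 0.3399 g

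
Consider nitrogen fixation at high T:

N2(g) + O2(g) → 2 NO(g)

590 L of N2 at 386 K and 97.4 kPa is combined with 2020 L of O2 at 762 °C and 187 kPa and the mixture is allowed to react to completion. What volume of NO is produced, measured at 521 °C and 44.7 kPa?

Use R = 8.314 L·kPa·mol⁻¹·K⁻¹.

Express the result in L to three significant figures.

5290 L

n(N2) = PV/RT = (97.4 × 590) / (8.314 × 386) = 17.91 mol
n(O2) = PV/RT = (187 × 2020) / (8.314 × 1035.15) = 43.89 mol
For 17.91 mol N2, stoichiometry requires (1/1) × 17.91 = 17.91 mol O2; 43.89 mol is available, so N2 is limiting.
n(NO) = (2/1) × 17.91 = 35.82 mol
V(NO) = nRT/P = 35.82 × 8.314 × 794.15 / 44.7 = 5291 L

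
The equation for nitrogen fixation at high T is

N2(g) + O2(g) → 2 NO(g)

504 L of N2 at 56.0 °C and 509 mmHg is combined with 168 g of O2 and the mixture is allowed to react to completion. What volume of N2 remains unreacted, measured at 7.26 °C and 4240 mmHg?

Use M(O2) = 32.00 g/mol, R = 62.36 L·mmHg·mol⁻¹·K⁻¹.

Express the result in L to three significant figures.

n(N2) = PV/RT = (509 × 504) / (62.36 × 329.15) = 12.50 mol
n(O2) = 168 / 32.00 = 5.250 mol
For 12.50 mol N2, stoichiometry requires (1/1) × 12.50 = 12.50 mol O2; 5.250 mol is available, so O2 is limiting.
n(N2) consumed = (1/1) × 5.250 = 5.250 mol; remaining = 12.50 − 5.250 = 7.250 mol
V(N2) = nRT/P = 7.250 × 62.36 × 280.41 / 4240 = 29.90 L

29.9 L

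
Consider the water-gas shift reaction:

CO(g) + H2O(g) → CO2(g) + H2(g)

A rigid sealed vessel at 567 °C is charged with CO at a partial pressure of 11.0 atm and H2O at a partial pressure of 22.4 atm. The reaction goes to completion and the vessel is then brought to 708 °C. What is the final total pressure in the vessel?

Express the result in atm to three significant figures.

39.0 atm

Because the vessel is rigid and T is held at 567 °C, work the stoichiometry in partial pressures (P_i = n_iRT/V).
P(H2O) required for 11.0 atm of CO = (1/1) × 11.0 = 11.00 atm; available 22.4 atm, so CO is limiting.
P(H2O) remaining = 22.4 − (1/1) × 11.0 = 11.40 atm
P(gaseous products) = (1+1)/1 × 11.0 = 22.00 atm
P_total at 567 °C = 11.40 + 22.00 = 33.40 atm
Scaling to 708 °C: P = 33.40 × 981.15/840.15 = 39.01 atm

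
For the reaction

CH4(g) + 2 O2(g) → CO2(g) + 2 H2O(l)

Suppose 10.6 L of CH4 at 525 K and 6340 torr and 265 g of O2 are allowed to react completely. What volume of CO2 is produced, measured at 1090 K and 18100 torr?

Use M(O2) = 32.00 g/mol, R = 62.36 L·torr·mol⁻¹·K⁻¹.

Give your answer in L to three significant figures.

n(CH4) = PV/RT = (6340 × 10.6) / (62.36 × 525) = 2.053 mol
n(O2) = 265 / 32.00 = 8.281 mol
For 2.053 mol CH4, stoichiometry requires (2/1) × 2.053 = 4.106 mol O2; 8.281 mol is available, so CH4 is limiting.
n(CO2) = (1/1) × 2.053 = 2.053 mol
V(CO2) = nRT/P = 2.053 × 62.36 × 1090 / 18100 = 7.710 L

7.71 L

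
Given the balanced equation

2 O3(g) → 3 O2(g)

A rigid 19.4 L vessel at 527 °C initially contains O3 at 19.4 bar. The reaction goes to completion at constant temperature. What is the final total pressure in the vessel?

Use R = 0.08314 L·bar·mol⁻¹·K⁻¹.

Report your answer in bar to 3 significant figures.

Since T and V are fixed, P_final/P_initial = n_final/n_initial = 3/2.
P_final = (3/2) × 19.4 = 29.10 bar

29.1 bar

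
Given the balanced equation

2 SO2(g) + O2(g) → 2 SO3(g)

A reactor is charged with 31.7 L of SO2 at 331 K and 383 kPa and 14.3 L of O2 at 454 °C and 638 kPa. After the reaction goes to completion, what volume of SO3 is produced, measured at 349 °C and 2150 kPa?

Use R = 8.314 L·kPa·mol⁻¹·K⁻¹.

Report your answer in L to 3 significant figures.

n(SO2) = PV/RT = (383 × 31.7) / (8.314 × 331) = 4.412 mol
n(O2) = PV/RT = (638 × 14.3) / (8.314 × 727.15) = 1.509 mol
For 4.412 mol SO2, stoichiometry requires (1/2) × 4.412 = 2.206 mol O2; 1.509 mol is available, so O2 is limiting.
n(SO3) = (2/1) × 1.509 = 3.018 mol
V(SO3) = nRT/P = 3.018 × 8.314 × 622.15 / 2150 = 7.261 L

7.26 L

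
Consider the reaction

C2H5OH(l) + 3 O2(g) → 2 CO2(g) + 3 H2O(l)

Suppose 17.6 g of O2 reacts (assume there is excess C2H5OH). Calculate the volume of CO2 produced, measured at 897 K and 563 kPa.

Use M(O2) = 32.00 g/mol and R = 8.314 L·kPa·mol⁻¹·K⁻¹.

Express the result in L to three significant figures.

4.86 L

n(O2) = 17.60 / 32.00 = 0.5500 mol
n(CO2) = (2/3) × 0.5500 = 0.3667 mol
V = nRT/P = 0.3667 × 8.314 × 897 / 563 = 4.857 L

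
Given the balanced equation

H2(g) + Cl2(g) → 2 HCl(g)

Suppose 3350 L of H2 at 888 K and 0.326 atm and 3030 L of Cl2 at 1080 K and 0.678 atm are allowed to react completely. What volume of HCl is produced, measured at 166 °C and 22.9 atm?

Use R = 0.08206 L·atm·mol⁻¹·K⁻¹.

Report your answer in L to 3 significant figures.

n(H2) = PV/RT = (0.326 × 3350) / (0.08206 × 888) = 14.99 mol
n(Cl2) = PV/RT = (0.678 × 3030) / (0.08206 × 1080) = 23.18 mol
For 14.99 mol H2, stoichiometry requires (1/1) × 14.99 = 14.99 mol Cl2; 23.18 mol is available, so H2 is limiting.
n(HCl) = (2/1) × 14.99 = 29.98 mol
V(HCl) = nRT/P = 29.98 × 0.08206 × 439.15 / 22.9 = 47.18 L

47.2 L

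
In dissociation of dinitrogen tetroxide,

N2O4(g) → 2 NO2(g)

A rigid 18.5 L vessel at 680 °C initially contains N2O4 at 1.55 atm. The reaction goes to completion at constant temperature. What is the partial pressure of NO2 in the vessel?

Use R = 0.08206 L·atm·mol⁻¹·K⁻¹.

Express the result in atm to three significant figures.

n(N2O4)₀ = PV/RT = (1.55 × 18.5) / (0.08206 × 953.15) = 0.3666 mol
n(NO2) = (2/1) × 0.3666 = 0.7332 mol
P(NO2) = nRT/V = 0.7332 × 0.08206 × 953.15 / 18.5 = 3.100 atm

3.10 atm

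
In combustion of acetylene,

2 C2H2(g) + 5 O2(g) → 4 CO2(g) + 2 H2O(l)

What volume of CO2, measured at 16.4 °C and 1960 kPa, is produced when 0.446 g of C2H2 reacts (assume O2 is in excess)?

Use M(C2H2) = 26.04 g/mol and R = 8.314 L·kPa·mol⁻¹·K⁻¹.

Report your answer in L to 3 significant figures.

0.0421 L

n(C2H2) = 0.4460 / 26.04 = 0.01713 mol
n(CO2) = (4/2) × 0.01713 = 0.03426 mol
V = nRT/P = 0.03426 × 8.314 × 289.55 / 1960 = 0.04208 L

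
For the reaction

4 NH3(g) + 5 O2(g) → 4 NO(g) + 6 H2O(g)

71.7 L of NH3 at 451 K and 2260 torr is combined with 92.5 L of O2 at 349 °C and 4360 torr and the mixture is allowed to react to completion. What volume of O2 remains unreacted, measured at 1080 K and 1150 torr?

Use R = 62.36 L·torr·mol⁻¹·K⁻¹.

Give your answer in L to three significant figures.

n(NH3) = PV/RT = (2260 × 71.7) / (62.36 × 451) = 5.762 mol
n(O2) = PV/RT = (4360 × 92.5) / (62.36 × 622.15) = 10.40 mol
For 5.762 mol NH3, stoichiometry requires (5/4) × 5.762 = 7.202 mol O2; 10.40 mol is available, so NH3 is limiting.
n(O2) consumed = (5/4) × 5.762 = 7.202 mol; remaining = 10.40 − 7.202 = 3.198 mol
V(O2) = nRT/P = 3.198 × 62.36 × 1080 / 1150 = 187.3 L

187 L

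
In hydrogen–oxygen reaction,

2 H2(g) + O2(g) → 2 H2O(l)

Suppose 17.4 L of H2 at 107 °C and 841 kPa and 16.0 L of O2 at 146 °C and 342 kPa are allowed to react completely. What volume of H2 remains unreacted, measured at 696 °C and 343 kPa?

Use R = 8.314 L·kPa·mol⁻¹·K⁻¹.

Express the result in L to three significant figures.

n(H2) = PV/RT = (841 × 17.4) / (8.314 × 380.15) = 4.630 mol
n(O2) = PV/RT = (342 × 16.0) / (8.314 × 419.15) = 1.570 mol
For 4.630 mol H2, stoichiometry requires (1/2) × 4.630 = 2.315 mol O2; 1.570 mol is available, so O2 is limiting.
n(H2) consumed = (2/1) × 1.570 = 3.140 mol; remaining = 4.630 − 3.140 = 1.490 mol
V(H2) = nRT/P = 1.490 × 8.314 × 969.15 / 343 = 35.00 L

35.0 L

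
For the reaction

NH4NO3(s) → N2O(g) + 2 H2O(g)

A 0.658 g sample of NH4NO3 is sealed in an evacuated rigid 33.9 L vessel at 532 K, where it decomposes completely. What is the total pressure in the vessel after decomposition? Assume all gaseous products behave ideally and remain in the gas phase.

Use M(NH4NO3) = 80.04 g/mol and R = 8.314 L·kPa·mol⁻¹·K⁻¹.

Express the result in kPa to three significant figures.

n(NH4NO3) = 0.658 / 80.04 = 0.008221 mol
n(gas produced) = (3/1) × 0.008221 = 0.02466 mol
P = nRT/V = 0.02466 × 8.314 × 532 / 33.9 = 3.217 kPa

3.22 kPa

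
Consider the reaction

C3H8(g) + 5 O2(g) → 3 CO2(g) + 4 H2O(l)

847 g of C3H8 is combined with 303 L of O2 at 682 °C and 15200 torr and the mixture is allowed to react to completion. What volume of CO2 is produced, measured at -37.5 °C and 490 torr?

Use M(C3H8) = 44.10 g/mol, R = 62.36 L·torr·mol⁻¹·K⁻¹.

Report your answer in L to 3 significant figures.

1390 L

n(C3H8) = 847 / 44.10 = 19.21 mol
n(O2) = PV/RT = (15200 × 303) / (62.36 × 955.15) = 77.32 mol
For 19.21 mol C3H8, stoichiometry requires (5/1) × 19.21 = 96.05 mol O2; 77.32 mol is available, so O2 is limiting.
n(CO2) = (3/5) × 77.32 = 46.39 mol
V(CO2) = nRT/P = 46.39 × 62.36 × 235.65 / 490 = 1391 L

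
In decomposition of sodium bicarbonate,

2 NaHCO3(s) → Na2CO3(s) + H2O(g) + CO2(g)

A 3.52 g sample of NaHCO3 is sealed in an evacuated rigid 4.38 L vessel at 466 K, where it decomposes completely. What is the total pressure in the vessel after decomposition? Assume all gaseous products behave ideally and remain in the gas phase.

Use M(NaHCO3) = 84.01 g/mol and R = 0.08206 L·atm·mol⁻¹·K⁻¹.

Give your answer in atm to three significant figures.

n(NaHCO3) = 3.52 / 84.01 = 0.04190 mol
n(gas produced) = (2/2) × 0.04190 = 0.04190 mol
P = nRT/V = 0.04190 × 0.08206 × 466 / 4.38 = 0.3658 atm

0.366 atm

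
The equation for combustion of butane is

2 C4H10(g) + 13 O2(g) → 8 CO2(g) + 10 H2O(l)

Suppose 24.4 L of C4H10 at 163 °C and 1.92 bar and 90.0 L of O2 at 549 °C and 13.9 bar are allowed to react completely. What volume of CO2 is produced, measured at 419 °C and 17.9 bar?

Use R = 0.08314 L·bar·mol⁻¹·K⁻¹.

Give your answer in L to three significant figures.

16.6 L

n(C4H10) = PV/RT = (1.92 × 24.4) / (0.08314 × 436.15) = 1.292 mol
n(O2) = PV/RT = (13.9 × 90.0) / (0.08314 × 822.15) = 18.30 mol
For 1.292 mol C4H10, stoichiometry requires (13/2) × 1.292 = 8.398 mol O2; 18.30 mol is available, so C4H10 is limiting.
n(CO2) = (8/2) × 1.292 = 5.168 mol
V(CO2) = nRT/P = 5.168 × 0.08314 × 692.15 / 17.9 = 16.61 L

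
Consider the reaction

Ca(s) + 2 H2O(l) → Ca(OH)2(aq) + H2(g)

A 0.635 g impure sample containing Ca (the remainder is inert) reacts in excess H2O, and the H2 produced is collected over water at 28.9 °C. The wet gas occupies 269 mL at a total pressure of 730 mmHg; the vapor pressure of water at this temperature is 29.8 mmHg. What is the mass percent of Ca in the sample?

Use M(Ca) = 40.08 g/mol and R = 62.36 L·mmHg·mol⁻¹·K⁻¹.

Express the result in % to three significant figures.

P(H2) = 730 − 29.8 = 700.2 mmHg
n(H2) = PV/RT = (700.2 × 0.2690) / (62.36 × 302.05) = 0.01000 mol
n(Ca) = (1/1) × 0.01000 = 0.01000 mol
m(Ca) = 0.01000 × 40.08 = 0.4008 g
%Ca = 0.4008 / 0.635 × 100 = 63.12%

63.1 %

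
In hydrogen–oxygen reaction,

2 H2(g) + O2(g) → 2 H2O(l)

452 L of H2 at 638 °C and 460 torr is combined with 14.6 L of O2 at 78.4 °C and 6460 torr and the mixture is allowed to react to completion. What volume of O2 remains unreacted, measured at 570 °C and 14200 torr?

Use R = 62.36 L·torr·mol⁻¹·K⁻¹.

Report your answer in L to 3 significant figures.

9.16 L

n(H2) = PV/RT = (460 × 452) / (62.36 × 911.15) = 3.659 mol
n(O2) = PV/RT = (6460 × 14.6) / (62.36 × 351.55) = 4.302 mol
For 3.659 mol H2, stoichiometry requires (1/2) × 3.659 = 1.829 mol O2; 4.302 mol is available, so H2 is limiting.
n(O2) consumed = (1/2) × 3.659 = 1.829 mol; remaining = 4.302 − 1.829 = 2.473 mol
V(O2) = nRT/P = 2.473 × 62.36 × 843.15 / 14200 = 9.157 L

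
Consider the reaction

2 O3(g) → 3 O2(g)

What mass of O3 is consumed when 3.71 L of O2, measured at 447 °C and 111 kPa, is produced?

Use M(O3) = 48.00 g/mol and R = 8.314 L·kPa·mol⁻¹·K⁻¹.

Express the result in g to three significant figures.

2.20 g

n(O2) = PV/RT = (111 × 3.71) / (8.314 × 720.15) = 0.06878 mol
n(O3) = (2/3) × 0.06878 = 0.04585 mol
m(O3) = 0.04585 × 48.00 = 2.201 g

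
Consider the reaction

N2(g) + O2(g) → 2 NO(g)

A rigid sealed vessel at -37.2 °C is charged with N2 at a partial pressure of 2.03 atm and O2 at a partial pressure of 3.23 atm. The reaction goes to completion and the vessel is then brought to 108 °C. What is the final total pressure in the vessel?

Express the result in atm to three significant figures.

At constant V, partial pressures at -37.2 °C are proportional to moles, so apply stoichiometry directly to pressures.
P(O2) required for 2.03 atm of N2 = (1/1) × 2.03 = 2.030 atm; available 3.23 atm, so N2 is limiting.
P(O2) remaining = 3.23 − (1/1) × 2.03 = 1.200 atm
P(gaseous products) = (2)/1 × 2.03 = 4.060 atm
P_total at -37.2 °C = 1.200 + 4.060 = 5.260 atm
Scaling to 108 °C: P = 5.260 × 381.15/235.95 = 8.497 atm

8.50 atm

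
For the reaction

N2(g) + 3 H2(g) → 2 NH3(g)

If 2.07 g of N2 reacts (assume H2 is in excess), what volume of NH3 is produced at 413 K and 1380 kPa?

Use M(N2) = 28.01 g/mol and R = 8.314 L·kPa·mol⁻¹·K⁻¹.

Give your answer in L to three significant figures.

n(N2) = 2.070 / 28.01 = 0.07390 mol
n(NH3) = (2/1) × 0.07390 = 0.1478 mol
V = nRT/P = 0.1478 × 8.314 × 413 / 1380 = 0.3678 L

0.368 L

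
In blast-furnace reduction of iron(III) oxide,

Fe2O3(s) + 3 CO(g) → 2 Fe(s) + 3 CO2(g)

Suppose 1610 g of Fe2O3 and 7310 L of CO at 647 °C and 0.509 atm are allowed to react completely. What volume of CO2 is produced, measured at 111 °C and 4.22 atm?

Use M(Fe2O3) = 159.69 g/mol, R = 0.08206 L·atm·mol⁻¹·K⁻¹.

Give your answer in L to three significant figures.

226 L

n(Fe2O3) = 1610 / 159.69 = 10.08 mol
n(CO) = PV/RT = (0.509 × 7310) / (0.08206 × 920.15) = 49.28 mol
For 10.08 mol Fe2O3, stoichiometry requires (3/1) × 10.08 = 30.24 mol CO; 49.28 mol is available, so Fe2O3 is limiting.
n(CO2) = (3/1) × 10.08 = 30.24 mol
V(CO2) = nRT/P = 30.24 × 0.08206 × 384.15 / 4.22 = 225.9 L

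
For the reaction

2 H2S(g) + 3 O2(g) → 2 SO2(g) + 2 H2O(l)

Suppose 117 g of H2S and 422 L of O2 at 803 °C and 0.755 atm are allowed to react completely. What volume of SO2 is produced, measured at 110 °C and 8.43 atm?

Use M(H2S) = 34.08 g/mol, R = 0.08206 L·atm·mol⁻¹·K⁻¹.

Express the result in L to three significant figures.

8.97 L

n(H2S) = 117 / 34.08 = 3.433 mol
n(O2) = PV/RT = (0.755 × 422) / (0.08206 × 1076.15) = 3.608 mol
For 3.433 mol H2S, stoichiometry requires (3/2) × 3.433 = 5.149 mol O2; 3.608 mol is available, so O2 is limiting.
n(SO2) = (2/3) × 3.608 = 2.405 mol
V(SO2) = nRT/P = 2.405 × 0.08206 × 383.15 / 8.43 = 8.970 L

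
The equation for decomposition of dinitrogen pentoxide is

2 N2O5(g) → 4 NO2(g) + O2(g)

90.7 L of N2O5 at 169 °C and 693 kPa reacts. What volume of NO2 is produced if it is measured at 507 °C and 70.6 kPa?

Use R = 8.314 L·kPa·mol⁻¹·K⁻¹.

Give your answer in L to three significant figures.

3140 L

n(N2O5) = PV/RT = (693 × 90.7) / (8.314 × 442.15) = 17.10 mol
n(NO2) = (4/2) × 17.10 = 34.20 mol
V = nRT/P = 34.20 × 8.314 × 780.15 / 70.6 = 3142 L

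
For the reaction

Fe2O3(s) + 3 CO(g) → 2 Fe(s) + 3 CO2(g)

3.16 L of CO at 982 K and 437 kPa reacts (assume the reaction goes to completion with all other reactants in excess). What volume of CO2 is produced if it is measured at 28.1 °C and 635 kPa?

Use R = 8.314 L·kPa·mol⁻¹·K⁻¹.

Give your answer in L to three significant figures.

0.667 L

n(CO) = PV/RT = (437 × 3.16) / (8.314 × 982) = 0.1691 mol
n(CO2) = (3/3) × 0.1691 = 0.1691 mol
V = nRT/P = 0.1691 × 8.314 × 301.25 / 635 = 0.6670 L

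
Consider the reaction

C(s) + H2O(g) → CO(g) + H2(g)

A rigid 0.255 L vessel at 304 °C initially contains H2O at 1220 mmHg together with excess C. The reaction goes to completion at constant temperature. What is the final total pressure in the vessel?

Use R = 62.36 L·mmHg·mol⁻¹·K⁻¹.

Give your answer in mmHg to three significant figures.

2440 mmHg

At constant T and V, P ∝ n(gas): 1 mol gas → 2 mol gas.
P_final = (2/1) × 1220 = 2440 mmHg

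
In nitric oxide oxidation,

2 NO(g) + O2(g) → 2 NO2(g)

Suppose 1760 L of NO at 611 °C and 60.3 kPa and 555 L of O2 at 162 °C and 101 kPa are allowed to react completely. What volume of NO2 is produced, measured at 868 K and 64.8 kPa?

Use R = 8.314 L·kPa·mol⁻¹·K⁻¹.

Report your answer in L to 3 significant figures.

n(NO) = PV/RT = (60.3 × 1760) / (8.314 × 884.15) = 14.44 mol
n(O2) = PV/RT = (101 × 555) / (8.314 × 435.15) = 15.49 mol
For 14.44 mol NO, stoichiometry requires (1/2) × 14.44 = 7.220 mol O2; 15.49 mol is available, so NO is limiting.
n(NO2) = (2/2) × 14.44 = 14.44 mol
V(NO2) = nRT/P = 14.44 × 8.314 × 868 / 64.8 = 1608 L

1610 L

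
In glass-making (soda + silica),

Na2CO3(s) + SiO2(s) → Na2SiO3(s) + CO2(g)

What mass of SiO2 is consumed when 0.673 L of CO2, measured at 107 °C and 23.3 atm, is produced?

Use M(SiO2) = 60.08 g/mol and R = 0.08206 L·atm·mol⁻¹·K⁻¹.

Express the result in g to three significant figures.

30.2 g

n(CO2) = PV/RT = (23.3 × 0.673) / (0.08206 × 380.15) = 0.5027 mol
n(SiO2) = (1/1) × 0.5027 = 0.5027 mol
m(SiO2) = 0.5027 × 60.08 = 30.20 g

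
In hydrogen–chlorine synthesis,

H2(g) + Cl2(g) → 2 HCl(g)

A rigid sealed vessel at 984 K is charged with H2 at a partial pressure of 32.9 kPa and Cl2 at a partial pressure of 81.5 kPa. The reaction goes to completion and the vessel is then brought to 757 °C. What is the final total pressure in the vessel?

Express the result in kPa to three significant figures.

120 kPa

Because the vessel is rigid and T is held at 984 K, work the stoichiometry in partial pressures (P_i = n_iRT/V).
P(Cl2) required for 32.9 kPa of H2 = (1/1) × 32.9 = 32.90 kPa; available 81.5 kPa, so H2 is limiting.
P(Cl2) remaining = 81.5 − (1/1) × 32.9 = 48.60 kPa
P(gaseous products) = (2)/1 × 32.9 = 65.80 kPa
P_total at 984 K = 48.60 + 65.80 = 114.4 kPa
Scaling to 757 °C: P = 114.4 × 1030.15/984 = 119.8 kPa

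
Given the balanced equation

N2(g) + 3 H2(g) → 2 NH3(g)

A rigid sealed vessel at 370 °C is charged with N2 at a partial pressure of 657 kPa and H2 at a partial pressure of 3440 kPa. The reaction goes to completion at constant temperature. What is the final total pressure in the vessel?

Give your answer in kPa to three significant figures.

With V and T fixed, P_i ∝ n_i, so the mole ratios apply directly to partial pressures at 370 °C.
P(H2) required for 657 kPa of N2 = (3/1) × 657 = 1971 kPa; available 3440 kPa, so N2 is limiting.
P(H2) remaining = 3440 − (3/1) × 657 = 1469 kPa
P(gaseous products) = (2)/1 × 657 = 1314 kPa
P_total at 370 °C = 1469 + 1314 = 2783 kPa

2780 kPa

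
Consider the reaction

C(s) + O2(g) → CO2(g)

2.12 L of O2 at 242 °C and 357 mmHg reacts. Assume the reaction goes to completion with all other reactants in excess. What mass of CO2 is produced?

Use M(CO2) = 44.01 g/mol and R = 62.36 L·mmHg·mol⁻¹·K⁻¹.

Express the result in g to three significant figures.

n(O2) = PV/RT = (357 × 2.12) / (62.36 × 515.15) = 0.02356 mol
n(CO2) = (1/1) × 0.02356 = 0.02356 mol
m(CO2) = 0.02356 × 44.01 = 1.037 g

1.04 g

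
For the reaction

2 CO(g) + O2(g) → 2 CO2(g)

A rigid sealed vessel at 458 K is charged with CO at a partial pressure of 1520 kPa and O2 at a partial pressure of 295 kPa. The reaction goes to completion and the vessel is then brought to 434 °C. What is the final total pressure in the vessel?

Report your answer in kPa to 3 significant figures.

With V and T fixed, P_i ∝ n_i, so the mole ratios apply directly to partial pressures at 458 K.
P(O2) required for 1520 kPa of CO = (1/2) × 1520 = 760.0 kPa; available 295 kPa, so O2 is limiting.
P(CO) remaining = 1520 − (2/1) × 295 = 930.0 kPa
P(gaseous products) = (2)/1 × 295 = 590.0 kPa
P_total at 458 K = 930.0 + 590.0 = 1520 kPa
Scaling to 434 °C: P = 1520 × 707.15/458 = 2347 kPa

2350 kPa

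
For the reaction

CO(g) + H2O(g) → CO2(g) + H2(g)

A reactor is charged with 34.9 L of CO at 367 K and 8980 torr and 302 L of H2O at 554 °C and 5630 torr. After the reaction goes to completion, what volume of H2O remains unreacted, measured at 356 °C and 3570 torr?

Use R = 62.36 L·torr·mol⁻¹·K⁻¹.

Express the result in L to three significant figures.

212 L

n(CO) = PV/RT = (8980 × 34.9) / (62.36 × 367) = 13.69 mol
n(H2O) = PV/RT = (5630 × 302) / (62.36 × 827.15) = 32.96 mol
For 13.69 mol CO, stoichiometry requires (1/1) × 13.69 = 13.69 mol H2O; 32.96 mol is available, so CO is limiting.
n(H2O) consumed = (1/1) × 13.69 = 13.69 mol; remaining = 32.96 − 13.69 = 19.27 mol
V(H2O) = nRT/P = 19.27 × 62.36 × 629.15 / 3570 = 211.8 L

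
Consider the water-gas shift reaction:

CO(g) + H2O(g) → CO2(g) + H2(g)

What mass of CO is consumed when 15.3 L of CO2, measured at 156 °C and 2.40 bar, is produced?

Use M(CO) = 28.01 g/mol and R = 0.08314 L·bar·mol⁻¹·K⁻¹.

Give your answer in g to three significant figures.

n(CO2) = PV/RT = (2.40 × 15.3) / (0.08314 × 429.15) = 1.029 mol
n(CO) = (1/1) × 1.029 = 1.029 mol
m(CO) = 1.029 × 28.01 = 28.82 g

28.8 g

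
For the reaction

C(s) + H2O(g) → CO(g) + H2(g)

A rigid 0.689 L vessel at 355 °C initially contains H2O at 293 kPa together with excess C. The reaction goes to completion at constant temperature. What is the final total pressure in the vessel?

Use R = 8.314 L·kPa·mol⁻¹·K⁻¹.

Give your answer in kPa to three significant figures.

Rigid vessel, constant T ⇒ P scales with total gas moles (1 → 2).
P_final = (2/1) × 293 = 586.0 kPa

586 kPa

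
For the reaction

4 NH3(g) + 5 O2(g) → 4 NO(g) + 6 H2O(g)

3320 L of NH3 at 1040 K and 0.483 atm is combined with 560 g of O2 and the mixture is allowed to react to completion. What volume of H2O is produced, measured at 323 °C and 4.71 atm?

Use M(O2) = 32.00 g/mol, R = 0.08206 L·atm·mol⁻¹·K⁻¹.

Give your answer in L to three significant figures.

n(NH3) = PV/RT = (0.483 × 3320) / (0.08206 × 1040) = 18.79 mol
n(O2) = 560 / 32.00 = 17.50 mol
For 18.79 mol NH3, stoichiometry requires (5/4) × 18.79 = 23.49 mol O2; 17.50 mol is available, so O2 is limiting.
n(H2O) = (6/5) × 17.50 = 21.00 mol
V(H2O) = nRT/P = 21.00 × 0.08206 × 596.15 / 4.71 = 218.1 L

218 L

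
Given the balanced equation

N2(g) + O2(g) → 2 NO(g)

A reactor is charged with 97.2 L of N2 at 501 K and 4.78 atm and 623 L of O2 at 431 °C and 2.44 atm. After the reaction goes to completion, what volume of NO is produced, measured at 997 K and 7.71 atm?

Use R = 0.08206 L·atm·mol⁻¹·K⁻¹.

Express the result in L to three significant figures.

n(N2) = PV/RT = (4.78 × 97.2) / (0.08206 × 501) = 11.30 mol
n(O2) = PV/RT = (2.44 × 623) / (0.08206 × 704.15) = 26.31 mol
For 11.30 mol N2, stoichiometry requires (1/1) × 11.30 = 11.30 mol O2; 26.31 mol is available, so N2 is limiting.
n(NO) = (2/1) × 11.30 = 22.60 mol
V(NO) = nRT/P = 22.60 × 0.08206 × 997 / 7.71 = 239.8 L

240 L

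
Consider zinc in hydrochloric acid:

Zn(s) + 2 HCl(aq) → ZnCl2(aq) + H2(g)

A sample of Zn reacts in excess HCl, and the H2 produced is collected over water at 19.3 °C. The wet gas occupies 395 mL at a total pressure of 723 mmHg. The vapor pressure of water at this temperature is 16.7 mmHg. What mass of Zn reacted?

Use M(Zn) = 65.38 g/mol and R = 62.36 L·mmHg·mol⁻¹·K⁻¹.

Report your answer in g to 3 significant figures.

P(H2) = 723 − 16.7 = 706.3 mmHg
n(H2) = PV/RT = (706.3 × 0.3950) / (62.36 × 292.45) = 0.01530 mol
n(Zn) = (1/1) × 0.01530 = 0.01530 mol
m(Zn) = 0.01530 × 65.38 = 1.000 g

1.00 g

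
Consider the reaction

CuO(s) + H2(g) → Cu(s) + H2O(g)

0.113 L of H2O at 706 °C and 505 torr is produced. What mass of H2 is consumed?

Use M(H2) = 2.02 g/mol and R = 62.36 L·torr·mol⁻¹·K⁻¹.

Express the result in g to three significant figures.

0.00189 g

n(H2O) = PV/RT = (505 × 0.113) / (62.36 × 979.15) = 0.0009346 mol
n(H2) = (1/1) × 0.0009346 = 0.0009346 mol
m(H2) = 0.0009346 × 2.02 = 0.001888 g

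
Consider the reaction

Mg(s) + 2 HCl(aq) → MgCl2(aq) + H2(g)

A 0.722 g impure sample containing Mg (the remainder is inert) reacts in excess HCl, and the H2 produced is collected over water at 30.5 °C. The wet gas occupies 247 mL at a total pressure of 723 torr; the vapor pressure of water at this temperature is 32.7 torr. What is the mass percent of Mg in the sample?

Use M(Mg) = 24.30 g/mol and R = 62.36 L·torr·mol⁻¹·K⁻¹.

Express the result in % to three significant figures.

P(H2) = 723 − 32.7 = 690.3 torr
n(H2) = PV/RT = (690.3 × 0.2470) / (62.36 × 303.65) = 0.009004 mol
n(Mg) = (1/1) × 0.009004 = 0.009004 mol
m(Mg) = 0.009004 × 24.30 = 0.2188 g
%Mg = 0.2188 / 0.722 × 100 = 30.30%

30.3 %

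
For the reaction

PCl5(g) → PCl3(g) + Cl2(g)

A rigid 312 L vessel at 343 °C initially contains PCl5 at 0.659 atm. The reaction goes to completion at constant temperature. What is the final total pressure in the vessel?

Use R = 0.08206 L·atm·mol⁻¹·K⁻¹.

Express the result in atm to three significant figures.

1.32 atm

Since T and V are fixed, P_final/P_initial = n_final/n_initial = 2/1.
P_final = (2/1) × 0.659 = 1.318 atm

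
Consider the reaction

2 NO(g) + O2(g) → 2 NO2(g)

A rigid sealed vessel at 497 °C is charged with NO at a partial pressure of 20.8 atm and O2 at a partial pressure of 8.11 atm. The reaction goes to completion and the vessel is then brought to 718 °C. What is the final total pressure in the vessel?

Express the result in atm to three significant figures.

Because the vessel is rigid and T is held at 497 °C, work the stoichiometry in partial pressures (P_i = n_iRT/V).
P(O2) required for 20.8 atm of NO = (1/2) × 20.8 = 10.40 atm; available 8.11 atm, so O2 is limiting.
P(NO) remaining = 20.8 − (2/1) × 8.11 = 4.580 atm
P(gaseous products) = (2)/1 × 8.11 = 16.22 atm
P_total at 497 °C = 4.580 + 16.22 = 20.80 atm
Scaling to 718 °C: P = 20.80 × 991.15/770.15 = 26.77 atm

26.8 atm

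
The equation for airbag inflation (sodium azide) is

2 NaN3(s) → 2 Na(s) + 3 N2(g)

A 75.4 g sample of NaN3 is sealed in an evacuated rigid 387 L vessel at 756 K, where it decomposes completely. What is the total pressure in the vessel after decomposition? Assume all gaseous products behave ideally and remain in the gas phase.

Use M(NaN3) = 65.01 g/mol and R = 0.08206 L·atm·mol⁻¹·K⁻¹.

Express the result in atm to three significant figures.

n(NaN3) = 75.4 / 65.01 = 1.160 mol
n(gas produced) = (3/2) × 1.160 = 1.740 mol
P = nRT/V = 1.740 × 0.08206 × 756 / 387 = 0.2789 atm

0.279 atm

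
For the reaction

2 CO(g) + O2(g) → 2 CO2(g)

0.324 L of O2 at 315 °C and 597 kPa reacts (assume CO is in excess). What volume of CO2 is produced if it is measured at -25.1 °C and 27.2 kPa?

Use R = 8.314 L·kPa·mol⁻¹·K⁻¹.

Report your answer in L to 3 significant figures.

6.00 L

n(O2) = PV/RT = (597 × 0.324) / (8.314 × 588.15) = 0.03956 mol
n(CO2) = (2/1) × 0.03956 = 0.07912 mol
V = nRT/P = 0.07912 × 8.314 × 248.05 / 27.2 = 5.999 L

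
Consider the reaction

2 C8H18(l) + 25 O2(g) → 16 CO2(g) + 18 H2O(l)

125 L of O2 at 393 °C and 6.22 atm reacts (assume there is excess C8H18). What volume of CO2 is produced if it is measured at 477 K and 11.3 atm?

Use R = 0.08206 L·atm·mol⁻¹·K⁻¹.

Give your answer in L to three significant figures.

31.5 L

n(O2) = PV/RT = (6.22 × 125) / (0.08206 × 666.15) = 14.22 mol
n(CO2) = (16/25) × 14.22 = 9.101 mol
V = nRT/P = 9.101 × 0.08206 × 477 / 11.3 = 31.53 L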